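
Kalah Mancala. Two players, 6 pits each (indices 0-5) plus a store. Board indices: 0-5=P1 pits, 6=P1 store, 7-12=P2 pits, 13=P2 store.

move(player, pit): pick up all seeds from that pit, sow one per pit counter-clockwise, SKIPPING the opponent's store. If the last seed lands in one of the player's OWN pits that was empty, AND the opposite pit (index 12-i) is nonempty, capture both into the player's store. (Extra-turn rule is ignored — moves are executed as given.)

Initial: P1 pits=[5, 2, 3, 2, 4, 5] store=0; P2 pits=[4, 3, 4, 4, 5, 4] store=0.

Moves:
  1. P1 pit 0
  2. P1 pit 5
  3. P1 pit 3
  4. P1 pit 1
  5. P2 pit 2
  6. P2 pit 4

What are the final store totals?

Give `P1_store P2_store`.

Move 1: P1 pit0 -> P1=[0,3,4,3,5,6](0) P2=[4,3,4,4,5,4](0)
Move 2: P1 pit5 -> P1=[0,3,4,3,5,0](1) P2=[5,4,5,5,6,4](0)
Move 3: P1 pit3 -> P1=[0,3,4,0,6,1](2) P2=[5,4,5,5,6,4](0)
Move 4: P1 pit1 -> P1=[0,0,5,1,7,1](2) P2=[5,4,5,5,6,4](0)
Move 5: P2 pit2 -> P1=[1,0,5,1,7,1](2) P2=[5,4,0,6,7,5](1)
Move 6: P2 pit4 -> P1=[2,1,6,2,8,1](2) P2=[5,4,0,6,0,6](2)

Answer: 2 2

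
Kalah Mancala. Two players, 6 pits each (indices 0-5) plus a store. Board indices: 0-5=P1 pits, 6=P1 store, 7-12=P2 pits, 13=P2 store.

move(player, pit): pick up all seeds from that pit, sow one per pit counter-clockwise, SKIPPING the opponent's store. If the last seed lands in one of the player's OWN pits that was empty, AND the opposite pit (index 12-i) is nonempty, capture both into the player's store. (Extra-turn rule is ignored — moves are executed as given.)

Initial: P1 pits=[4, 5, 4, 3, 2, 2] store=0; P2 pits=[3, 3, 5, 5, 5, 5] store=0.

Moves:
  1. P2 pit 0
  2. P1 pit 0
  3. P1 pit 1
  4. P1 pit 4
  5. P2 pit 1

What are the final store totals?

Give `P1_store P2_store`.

Answer: 2 1

Derivation:
Move 1: P2 pit0 -> P1=[4,5,4,3,2,2](0) P2=[0,4,6,6,5,5](0)
Move 2: P1 pit0 -> P1=[0,6,5,4,3,2](0) P2=[0,4,6,6,5,5](0)
Move 3: P1 pit1 -> P1=[0,0,6,5,4,3](1) P2=[1,4,6,6,5,5](0)
Move 4: P1 pit4 -> P1=[0,0,6,5,0,4](2) P2=[2,5,6,6,5,5](0)
Move 5: P2 pit1 -> P1=[0,0,6,5,0,4](2) P2=[2,0,7,7,6,6](1)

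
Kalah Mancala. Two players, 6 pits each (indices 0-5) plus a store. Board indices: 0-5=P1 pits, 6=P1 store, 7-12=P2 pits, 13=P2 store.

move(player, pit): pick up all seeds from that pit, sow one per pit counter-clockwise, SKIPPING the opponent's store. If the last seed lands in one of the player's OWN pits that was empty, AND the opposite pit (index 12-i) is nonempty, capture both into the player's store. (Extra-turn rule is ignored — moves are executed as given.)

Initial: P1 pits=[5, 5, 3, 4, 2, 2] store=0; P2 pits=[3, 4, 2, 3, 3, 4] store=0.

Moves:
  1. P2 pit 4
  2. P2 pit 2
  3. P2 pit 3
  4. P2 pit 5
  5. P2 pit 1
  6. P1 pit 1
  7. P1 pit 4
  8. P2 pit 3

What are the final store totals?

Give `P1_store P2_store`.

Move 1: P2 pit4 -> P1=[6,5,3,4,2,2](0) P2=[3,4,2,3,0,5](1)
Move 2: P2 pit2 -> P1=[6,0,3,4,2,2](0) P2=[3,4,0,4,0,5](7)
Move 3: P2 pit3 -> P1=[7,0,3,4,2,2](0) P2=[3,4,0,0,1,6](8)
Move 4: P2 pit5 -> P1=[8,1,4,5,3,2](0) P2=[3,4,0,0,1,0](9)
Move 5: P2 pit1 -> P1=[0,1,4,5,3,2](0) P2=[3,0,1,1,2,0](18)
Move 6: P1 pit1 -> P1=[0,0,5,5,3,2](0) P2=[3,0,1,1,2,0](18)
Move 7: P1 pit4 -> P1=[0,0,5,5,0,3](1) P2=[4,0,1,1,2,0](18)
Move 8: P2 pit3 -> P1=[0,0,5,5,0,3](1) P2=[4,0,1,0,3,0](18)

Answer: 1 18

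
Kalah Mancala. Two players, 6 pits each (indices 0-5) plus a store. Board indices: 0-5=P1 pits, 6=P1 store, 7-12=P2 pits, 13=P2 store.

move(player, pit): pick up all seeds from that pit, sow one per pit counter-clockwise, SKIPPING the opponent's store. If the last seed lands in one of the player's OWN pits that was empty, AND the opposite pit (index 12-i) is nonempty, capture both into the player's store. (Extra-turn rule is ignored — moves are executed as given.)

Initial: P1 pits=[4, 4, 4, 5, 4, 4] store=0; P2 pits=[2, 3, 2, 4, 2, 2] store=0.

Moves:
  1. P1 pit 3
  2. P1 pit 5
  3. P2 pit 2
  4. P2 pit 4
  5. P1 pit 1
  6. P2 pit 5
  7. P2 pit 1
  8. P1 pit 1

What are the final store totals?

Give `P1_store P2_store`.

Move 1: P1 pit3 -> P1=[4,4,4,0,5,5](1) P2=[3,4,2,4,2,2](0)
Move 2: P1 pit5 -> P1=[4,4,4,0,5,0](2) P2=[4,5,3,5,2,2](0)
Move 3: P2 pit2 -> P1=[4,4,4,0,5,0](2) P2=[4,5,0,6,3,3](0)
Move 4: P2 pit4 -> P1=[5,4,4,0,5,0](2) P2=[4,5,0,6,0,4](1)
Move 5: P1 pit1 -> P1=[5,0,5,1,6,0](7) P2=[0,5,0,6,0,4](1)
Move 6: P2 pit5 -> P1=[6,1,6,1,6,0](7) P2=[0,5,0,6,0,0](2)
Move 7: P2 pit1 -> P1=[6,1,6,1,6,0](7) P2=[0,0,1,7,1,1](3)
Move 8: P1 pit1 -> P1=[6,0,7,1,6,0](7) P2=[0,0,1,7,1,1](3)

Answer: 7 3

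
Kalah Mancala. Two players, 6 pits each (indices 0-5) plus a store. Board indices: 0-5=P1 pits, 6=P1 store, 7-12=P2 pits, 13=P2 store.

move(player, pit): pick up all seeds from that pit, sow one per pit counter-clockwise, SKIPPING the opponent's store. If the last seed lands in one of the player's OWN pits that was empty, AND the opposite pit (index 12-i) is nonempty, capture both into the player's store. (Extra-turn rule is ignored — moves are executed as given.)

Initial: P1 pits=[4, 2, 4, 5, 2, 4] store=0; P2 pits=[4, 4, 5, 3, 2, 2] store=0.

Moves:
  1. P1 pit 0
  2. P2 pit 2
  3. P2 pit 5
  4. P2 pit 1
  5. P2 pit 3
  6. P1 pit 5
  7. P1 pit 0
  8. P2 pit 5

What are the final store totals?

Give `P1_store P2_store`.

Move 1: P1 pit0 -> P1=[0,3,5,6,3,4](0) P2=[4,4,5,3,2,2](0)
Move 2: P2 pit2 -> P1=[1,3,5,6,3,4](0) P2=[4,4,0,4,3,3](1)
Move 3: P2 pit5 -> P1=[2,4,5,6,3,4](0) P2=[4,4,0,4,3,0](2)
Move 4: P2 pit1 -> P1=[0,4,5,6,3,4](0) P2=[4,0,1,5,4,0](5)
Move 5: P2 pit3 -> P1=[1,5,5,6,3,4](0) P2=[4,0,1,0,5,1](6)
Move 6: P1 pit5 -> P1=[1,5,5,6,3,0](1) P2=[5,1,2,0,5,1](6)
Move 7: P1 pit0 -> P1=[0,6,5,6,3,0](1) P2=[5,1,2,0,5,1](6)
Move 8: P2 pit5 -> P1=[0,6,5,6,3,0](1) P2=[5,1,2,0,5,0](7)

Answer: 1 7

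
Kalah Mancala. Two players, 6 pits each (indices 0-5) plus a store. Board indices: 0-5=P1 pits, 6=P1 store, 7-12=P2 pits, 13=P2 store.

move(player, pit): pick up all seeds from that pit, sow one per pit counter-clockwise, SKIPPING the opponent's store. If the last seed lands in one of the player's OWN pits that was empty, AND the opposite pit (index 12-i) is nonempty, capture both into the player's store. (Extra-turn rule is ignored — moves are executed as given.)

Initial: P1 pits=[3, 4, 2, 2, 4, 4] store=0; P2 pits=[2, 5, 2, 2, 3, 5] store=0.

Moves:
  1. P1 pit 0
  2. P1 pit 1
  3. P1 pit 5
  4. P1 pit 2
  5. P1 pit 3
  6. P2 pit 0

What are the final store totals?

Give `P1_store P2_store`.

Answer: 4 0

Derivation:
Move 1: P1 pit0 -> P1=[0,5,3,3,4,4](0) P2=[2,5,2,2,3,5](0)
Move 2: P1 pit1 -> P1=[0,0,4,4,5,5](1) P2=[2,5,2,2,3,5](0)
Move 3: P1 pit5 -> P1=[0,0,4,4,5,0](2) P2=[3,6,3,3,3,5](0)
Move 4: P1 pit2 -> P1=[0,0,0,5,6,1](3) P2=[3,6,3,3,3,5](0)
Move 5: P1 pit3 -> P1=[0,0,0,0,7,2](4) P2=[4,7,3,3,3,5](0)
Move 6: P2 pit0 -> P1=[0,0,0,0,7,2](4) P2=[0,8,4,4,4,5](0)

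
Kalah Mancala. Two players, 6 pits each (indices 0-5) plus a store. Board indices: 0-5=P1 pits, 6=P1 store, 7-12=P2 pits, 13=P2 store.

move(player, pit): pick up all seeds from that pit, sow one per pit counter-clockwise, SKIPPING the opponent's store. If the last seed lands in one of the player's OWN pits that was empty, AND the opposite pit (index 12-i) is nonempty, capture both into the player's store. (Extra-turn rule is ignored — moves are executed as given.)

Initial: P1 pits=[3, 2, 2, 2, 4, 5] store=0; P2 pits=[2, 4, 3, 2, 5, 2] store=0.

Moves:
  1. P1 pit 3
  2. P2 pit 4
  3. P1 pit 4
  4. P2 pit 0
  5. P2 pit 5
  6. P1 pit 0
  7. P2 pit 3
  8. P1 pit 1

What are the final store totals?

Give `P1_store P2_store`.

Move 1: P1 pit3 -> P1=[3,2,2,0,5,6](0) P2=[2,4,3,2,5,2](0)
Move 2: P2 pit4 -> P1=[4,3,3,0,5,6](0) P2=[2,4,3,2,0,3](1)
Move 3: P1 pit4 -> P1=[4,3,3,0,0,7](1) P2=[3,5,4,2,0,3](1)
Move 4: P2 pit0 -> P1=[4,3,3,0,0,7](1) P2=[0,6,5,3,0,3](1)
Move 5: P2 pit5 -> P1=[5,4,3,0,0,7](1) P2=[0,6,5,3,0,0](2)
Move 6: P1 pit0 -> P1=[0,5,4,1,1,8](1) P2=[0,6,5,3,0,0](2)
Move 7: P2 pit3 -> P1=[0,5,4,1,1,8](1) P2=[0,6,5,0,1,1](3)
Move 8: P1 pit1 -> P1=[0,0,5,2,2,9](2) P2=[0,6,5,0,1,1](3)

Answer: 2 3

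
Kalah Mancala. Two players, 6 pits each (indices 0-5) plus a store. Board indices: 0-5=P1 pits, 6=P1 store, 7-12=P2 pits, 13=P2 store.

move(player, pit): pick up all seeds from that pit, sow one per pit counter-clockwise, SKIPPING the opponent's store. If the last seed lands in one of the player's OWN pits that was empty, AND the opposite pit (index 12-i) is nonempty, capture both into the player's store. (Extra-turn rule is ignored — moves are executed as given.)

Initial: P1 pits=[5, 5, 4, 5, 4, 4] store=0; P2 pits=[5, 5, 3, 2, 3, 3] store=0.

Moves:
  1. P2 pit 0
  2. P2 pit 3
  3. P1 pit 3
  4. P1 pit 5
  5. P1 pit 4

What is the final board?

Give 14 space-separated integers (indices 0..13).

Answer: 5 5 4 0 0 1 3 3 9 6 1 5 5 1

Derivation:
Move 1: P2 pit0 -> P1=[5,5,4,5,4,4](0) P2=[0,6,4,3,4,4](0)
Move 2: P2 pit3 -> P1=[5,5,4,5,4,4](0) P2=[0,6,4,0,5,5](1)
Move 3: P1 pit3 -> P1=[5,5,4,0,5,5](1) P2=[1,7,4,0,5,5](1)
Move 4: P1 pit5 -> P1=[5,5,4,0,5,0](2) P2=[2,8,5,1,5,5](1)
Move 5: P1 pit4 -> P1=[5,5,4,0,0,1](3) P2=[3,9,6,1,5,5](1)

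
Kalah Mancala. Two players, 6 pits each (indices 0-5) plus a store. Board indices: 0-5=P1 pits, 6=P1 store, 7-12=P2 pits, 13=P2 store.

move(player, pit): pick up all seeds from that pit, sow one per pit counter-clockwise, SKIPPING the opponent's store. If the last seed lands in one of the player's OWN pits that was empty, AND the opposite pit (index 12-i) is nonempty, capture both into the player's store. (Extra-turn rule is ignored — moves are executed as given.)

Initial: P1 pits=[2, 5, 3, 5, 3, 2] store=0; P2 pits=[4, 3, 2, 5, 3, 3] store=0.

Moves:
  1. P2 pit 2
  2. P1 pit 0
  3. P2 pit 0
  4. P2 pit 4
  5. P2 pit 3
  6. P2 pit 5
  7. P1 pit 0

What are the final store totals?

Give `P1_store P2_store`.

Move 1: P2 pit2 -> P1=[2,5,3,5,3,2](0) P2=[4,3,0,6,4,3](0)
Move 2: P1 pit0 -> P1=[0,6,4,5,3,2](0) P2=[4,3,0,6,4,3](0)
Move 3: P2 pit0 -> P1=[0,6,4,5,3,2](0) P2=[0,4,1,7,5,3](0)
Move 4: P2 pit4 -> P1=[1,7,5,5,3,2](0) P2=[0,4,1,7,0,4](1)
Move 5: P2 pit3 -> P1=[2,8,6,6,3,2](0) P2=[0,4,1,0,1,5](2)
Move 6: P2 pit5 -> P1=[3,9,7,7,3,2](0) P2=[0,4,1,0,1,0](3)
Move 7: P1 pit0 -> P1=[0,10,8,8,3,2](0) P2=[0,4,1,0,1,0](3)

Answer: 0 3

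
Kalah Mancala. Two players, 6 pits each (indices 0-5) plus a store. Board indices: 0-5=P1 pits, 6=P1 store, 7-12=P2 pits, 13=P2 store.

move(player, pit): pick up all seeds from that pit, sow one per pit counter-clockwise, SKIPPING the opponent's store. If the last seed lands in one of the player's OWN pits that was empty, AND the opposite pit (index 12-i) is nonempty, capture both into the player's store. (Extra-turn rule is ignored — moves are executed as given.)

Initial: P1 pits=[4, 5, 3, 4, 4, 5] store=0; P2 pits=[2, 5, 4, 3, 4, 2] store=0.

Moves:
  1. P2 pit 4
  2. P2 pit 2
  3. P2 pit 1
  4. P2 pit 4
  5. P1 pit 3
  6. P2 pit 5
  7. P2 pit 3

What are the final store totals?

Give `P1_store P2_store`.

Answer: 1 6

Derivation:
Move 1: P2 pit4 -> P1=[5,6,3,4,4,5](0) P2=[2,5,4,3,0,3](1)
Move 2: P2 pit2 -> P1=[5,6,3,4,4,5](0) P2=[2,5,0,4,1,4](2)
Move 3: P2 pit1 -> P1=[5,6,3,4,4,5](0) P2=[2,0,1,5,2,5](3)
Move 4: P2 pit4 -> P1=[5,6,3,4,4,5](0) P2=[2,0,1,5,0,6](4)
Move 5: P1 pit3 -> P1=[5,6,3,0,5,6](1) P2=[3,0,1,5,0,6](4)
Move 6: P2 pit5 -> P1=[6,7,4,1,6,6](1) P2=[3,0,1,5,0,0](5)
Move 7: P2 pit3 -> P1=[7,8,4,1,6,6](1) P2=[3,0,1,0,1,1](6)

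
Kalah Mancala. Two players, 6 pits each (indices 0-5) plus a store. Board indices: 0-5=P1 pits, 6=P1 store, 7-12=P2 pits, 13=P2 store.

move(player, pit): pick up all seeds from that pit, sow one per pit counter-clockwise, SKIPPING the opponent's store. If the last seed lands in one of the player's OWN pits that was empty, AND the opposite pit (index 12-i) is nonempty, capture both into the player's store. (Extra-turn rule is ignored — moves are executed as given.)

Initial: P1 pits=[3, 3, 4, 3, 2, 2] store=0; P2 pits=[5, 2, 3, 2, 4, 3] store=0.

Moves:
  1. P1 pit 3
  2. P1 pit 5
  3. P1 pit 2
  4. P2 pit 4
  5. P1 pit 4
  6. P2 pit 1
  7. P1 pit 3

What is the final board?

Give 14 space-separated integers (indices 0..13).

Move 1: P1 pit3 -> P1=[3,3,4,0,3,3](1) P2=[5,2,3,2,4,3](0)
Move 2: P1 pit5 -> P1=[3,3,4,0,3,0](2) P2=[6,3,3,2,4,3](0)
Move 3: P1 pit2 -> P1=[3,3,0,1,4,1](3) P2=[6,3,3,2,4,3](0)
Move 4: P2 pit4 -> P1=[4,4,0,1,4,1](3) P2=[6,3,3,2,0,4](1)
Move 5: P1 pit4 -> P1=[4,4,0,1,0,2](4) P2=[7,4,3,2,0,4](1)
Move 6: P2 pit1 -> P1=[4,4,0,1,0,2](4) P2=[7,0,4,3,1,5](1)
Move 7: P1 pit3 -> P1=[4,4,0,0,1,2](4) P2=[7,0,4,3,1,5](1)

Answer: 4 4 0 0 1 2 4 7 0 4 3 1 5 1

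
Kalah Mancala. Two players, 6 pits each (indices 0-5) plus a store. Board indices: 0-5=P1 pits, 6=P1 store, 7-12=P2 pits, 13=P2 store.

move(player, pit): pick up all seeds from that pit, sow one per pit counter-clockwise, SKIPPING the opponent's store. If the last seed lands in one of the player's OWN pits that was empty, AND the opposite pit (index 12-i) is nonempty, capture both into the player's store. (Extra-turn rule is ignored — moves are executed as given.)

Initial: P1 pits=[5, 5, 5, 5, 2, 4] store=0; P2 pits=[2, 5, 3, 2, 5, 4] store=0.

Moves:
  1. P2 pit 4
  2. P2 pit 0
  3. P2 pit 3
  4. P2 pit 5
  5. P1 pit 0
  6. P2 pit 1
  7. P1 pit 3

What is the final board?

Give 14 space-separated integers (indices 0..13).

Move 1: P2 pit4 -> P1=[6,6,6,5,2,4](0) P2=[2,5,3,2,0,5](1)
Move 2: P2 pit0 -> P1=[6,6,6,5,2,4](0) P2=[0,6,4,2,0,5](1)
Move 3: P2 pit3 -> P1=[6,6,6,5,2,4](0) P2=[0,6,4,0,1,6](1)
Move 4: P2 pit5 -> P1=[7,7,7,6,3,4](0) P2=[0,6,4,0,1,0](2)
Move 5: P1 pit0 -> P1=[0,8,8,7,4,5](1) P2=[1,6,4,0,1,0](2)
Move 6: P2 pit1 -> P1=[1,8,8,7,4,5](1) P2=[1,0,5,1,2,1](3)
Move 7: P1 pit3 -> P1=[1,8,8,0,5,6](2) P2=[2,1,6,2,2,1](3)

Answer: 1 8 8 0 5 6 2 2 1 6 2 2 1 3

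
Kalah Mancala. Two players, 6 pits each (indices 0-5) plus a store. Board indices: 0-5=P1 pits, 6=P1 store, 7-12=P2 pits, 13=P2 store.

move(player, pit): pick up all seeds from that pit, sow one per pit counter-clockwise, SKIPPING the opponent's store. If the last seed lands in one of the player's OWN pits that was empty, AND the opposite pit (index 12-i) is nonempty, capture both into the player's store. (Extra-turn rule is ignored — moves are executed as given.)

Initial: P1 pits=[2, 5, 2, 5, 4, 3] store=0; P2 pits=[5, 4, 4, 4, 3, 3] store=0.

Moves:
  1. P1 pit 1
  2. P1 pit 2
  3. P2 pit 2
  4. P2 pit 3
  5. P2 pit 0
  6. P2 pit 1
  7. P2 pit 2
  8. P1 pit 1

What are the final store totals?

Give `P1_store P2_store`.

Answer: 5 3

Derivation:
Move 1: P1 pit1 -> P1=[2,0,3,6,5,4](1) P2=[5,4,4,4,3,3](0)
Move 2: P1 pit2 -> P1=[2,0,0,7,6,5](1) P2=[5,4,4,4,3,3](0)
Move 3: P2 pit2 -> P1=[2,0,0,7,6,5](1) P2=[5,4,0,5,4,4](1)
Move 4: P2 pit3 -> P1=[3,1,0,7,6,5](1) P2=[5,4,0,0,5,5](2)
Move 5: P2 pit0 -> P1=[3,1,0,7,6,5](1) P2=[0,5,1,1,6,6](2)
Move 6: P2 pit1 -> P1=[3,1,0,7,6,5](1) P2=[0,0,2,2,7,7](3)
Move 7: P2 pit2 -> P1=[3,1,0,7,6,5](1) P2=[0,0,0,3,8,7](3)
Move 8: P1 pit1 -> P1=[3,0,0,7,6,5](5) P2=[0,0,0,0,8,7](3)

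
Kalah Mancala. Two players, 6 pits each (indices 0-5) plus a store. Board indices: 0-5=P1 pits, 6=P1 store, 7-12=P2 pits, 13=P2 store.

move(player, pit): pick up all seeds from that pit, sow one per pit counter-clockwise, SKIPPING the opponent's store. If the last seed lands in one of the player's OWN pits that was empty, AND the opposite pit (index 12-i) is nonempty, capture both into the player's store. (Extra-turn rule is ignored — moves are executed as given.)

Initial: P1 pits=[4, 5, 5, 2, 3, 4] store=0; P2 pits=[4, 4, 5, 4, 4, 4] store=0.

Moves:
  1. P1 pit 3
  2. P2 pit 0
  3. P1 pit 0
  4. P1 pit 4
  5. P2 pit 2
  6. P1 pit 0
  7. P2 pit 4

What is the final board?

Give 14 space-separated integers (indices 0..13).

Move 1: P1 pit3 -> P1=[4,5,5,0,4,5](0) P2=[4,4,5,4,4,4](0)
Move 2: P2 pit0 -> P1=[4,5,5,0,4,5](0) P2=[0,5,6,5,5,4](0)
Move 3: P1 pit0 -> P1=[0,6,6,1,5,5](0) P2=[0,5,6,5,5,4](0)
Move 4: P1 pit4 -> P1=[0,6,6,1,0,6](1) P2=[1,6,7,5,5,4](0)
Move 5: P2 pit2 -> P1=[1,7,7,1,0,6](1) P2=[1,6,0,6,6,5](1)
Move 6: P1 pit0 -> P1=[0,8,7,1,0,6](1) P2=[1,6,0,6,6,5](1)
Move 7: P2 pit4 -> P1=[1,9,8,2,0,6](1) P2=[1,6,0,6,0,6](2)

Answer: 1 9 8 2 0 6 1 1 6 0 6 0 6 2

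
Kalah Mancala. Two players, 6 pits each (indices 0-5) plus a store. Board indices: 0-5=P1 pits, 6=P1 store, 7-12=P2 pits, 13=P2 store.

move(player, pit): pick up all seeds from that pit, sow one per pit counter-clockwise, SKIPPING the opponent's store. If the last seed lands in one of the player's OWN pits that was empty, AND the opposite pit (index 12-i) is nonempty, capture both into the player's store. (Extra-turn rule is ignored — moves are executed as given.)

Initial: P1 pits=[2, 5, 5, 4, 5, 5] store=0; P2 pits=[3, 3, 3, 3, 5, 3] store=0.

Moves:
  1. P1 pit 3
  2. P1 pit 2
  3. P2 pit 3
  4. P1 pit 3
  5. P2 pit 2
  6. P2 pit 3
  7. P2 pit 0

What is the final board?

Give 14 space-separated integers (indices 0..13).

Answer: 2 5 0 0 8 7 2 0 4 1 1 9 6 1

Derivation:
Move 1: P1 pit3 -> P1=[2,5,5,0,6,6](1) P2=[4,3,3,3,5,3](0)
Move 2: P1 pit2 -> P1=[2,5,0,1,7,7](2) P2=[5,3,3,3,5,3](0)
Move 3: P2 pit3 -> P1=[2,5,0,1,7,7](2) P2=[5,3,3,0,6,4](1)
Move 4: P1 pit3 -> P1=[2,5,0,0,8,7](2) P2=[5,3,3,0,6,4](1)
Move 5: P2 pit2 -> P1=[2,5,0,0,8,7](2) P2=[5,3,0,1,7,5](1)
Move 6: P2 pit3 -> P1=[2,5,0,0,8,7](2) P2=[5,3,0,0,8,5](1)
Move 7: P2 pit0 -> P1=[2,5,0,0,8,7](2) P2=[0,4,1,1,9,6](1)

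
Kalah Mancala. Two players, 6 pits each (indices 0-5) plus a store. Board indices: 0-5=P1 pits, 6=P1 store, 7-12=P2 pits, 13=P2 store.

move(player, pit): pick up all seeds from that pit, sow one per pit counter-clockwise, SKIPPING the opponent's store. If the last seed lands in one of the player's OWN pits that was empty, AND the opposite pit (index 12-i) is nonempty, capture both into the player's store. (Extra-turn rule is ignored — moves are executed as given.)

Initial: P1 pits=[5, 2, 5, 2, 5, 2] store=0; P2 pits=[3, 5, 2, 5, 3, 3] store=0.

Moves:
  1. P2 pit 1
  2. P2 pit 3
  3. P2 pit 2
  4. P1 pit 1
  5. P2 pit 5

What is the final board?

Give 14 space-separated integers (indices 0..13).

Answer: 7 1 8 4 7 2 0 3 0 0 1 6 0 3

Derivation:
Move 1: P2 pit1 -> P1=[5,2,5,2,5,2](0) P2=[3,0,3,6,4,4](1)
Move 2: P2 pit3 -> P1=[6,3,6,2,5,2](0) P2=[3,0,3,0,5,5](2)
Move 3: P2 pit2 -> P1=[6,3,6,2,5,2](0) P2=[3,0,0,1,6,6](2)
Move 4: P1 pit1 -> P1=[6,0,7,3,6,2](0) P2=[3,0,0,1,6,6](2)
Move 5: P2 pit5 -> P1=[7,1,8,4,7,2](0) P2=[3,0,0,1,6,0](3)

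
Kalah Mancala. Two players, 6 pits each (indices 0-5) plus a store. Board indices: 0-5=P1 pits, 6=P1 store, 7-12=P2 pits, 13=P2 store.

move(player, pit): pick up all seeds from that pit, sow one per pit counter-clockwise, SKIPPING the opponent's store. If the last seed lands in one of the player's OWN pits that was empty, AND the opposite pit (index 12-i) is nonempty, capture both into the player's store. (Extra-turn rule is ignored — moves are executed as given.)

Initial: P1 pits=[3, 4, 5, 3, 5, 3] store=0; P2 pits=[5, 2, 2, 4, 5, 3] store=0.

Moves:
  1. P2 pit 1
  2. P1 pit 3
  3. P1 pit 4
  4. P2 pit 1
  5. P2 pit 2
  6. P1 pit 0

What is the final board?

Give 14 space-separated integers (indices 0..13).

Answer: 0 5 6 1 1 5 2 6 0 0 7 6 4 1

Derivation:
Move 1: P2 pit1 -> P1=[3,4,5,3,5,3](0) P2=[5,0,3,5,5,3](0)
Move 2: P1 pit3 -> P1=[3,4,5,0,6,4](1) P2=[5,0,3,5,5,3](0)
Move 3: P1 pit4 -> P1=[3,4,5,0,0,5](2) P2=[6,1,4,6,5,3](0)
Move 4: P2 pit1 -> P1=[3,4,5,0,0,5](2) P2=[6,0,5,6,5,3](0)
Move 5: P2 pit2 -> P1=[4,4,5,0,0,5](2) P2=[6,0,0,7,6,4](1)
Move 6: P1 pit0 -> P1=[0,5,6,1,1,5](2) P2=[6,0,0,7,6,4](1)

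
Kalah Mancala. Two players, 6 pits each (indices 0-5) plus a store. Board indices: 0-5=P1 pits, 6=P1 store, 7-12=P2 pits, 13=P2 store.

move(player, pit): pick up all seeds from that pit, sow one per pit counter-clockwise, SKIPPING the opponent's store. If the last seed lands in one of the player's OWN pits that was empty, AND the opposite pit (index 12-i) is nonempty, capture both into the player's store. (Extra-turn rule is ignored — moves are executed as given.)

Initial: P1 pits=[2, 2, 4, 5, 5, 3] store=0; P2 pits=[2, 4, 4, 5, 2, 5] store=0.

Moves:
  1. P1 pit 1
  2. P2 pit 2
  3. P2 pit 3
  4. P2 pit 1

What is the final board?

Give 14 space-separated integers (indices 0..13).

Move 1: P1 pit1 -> P1=[2,0,5,6,5,3](0) P2=[2,4,4,5,2,5](0)
Move 2: P2 pit2 -> P1=[2,0,5,6,5,3](0) P2=[2,4,0,6,3,6](1)
Move 3: P2 pit3 -> P1=[3,1,6,6,5,3](0) P2=[2,4,0,0,4,7](2)
Move 4: P2 pit1 -> P1=[3,1,6,6,5,3](0) P2=[2,0,1,1,5,8](2)

Answer: 3 1 6 6 5 3 0 2 0 1 1 5 8 2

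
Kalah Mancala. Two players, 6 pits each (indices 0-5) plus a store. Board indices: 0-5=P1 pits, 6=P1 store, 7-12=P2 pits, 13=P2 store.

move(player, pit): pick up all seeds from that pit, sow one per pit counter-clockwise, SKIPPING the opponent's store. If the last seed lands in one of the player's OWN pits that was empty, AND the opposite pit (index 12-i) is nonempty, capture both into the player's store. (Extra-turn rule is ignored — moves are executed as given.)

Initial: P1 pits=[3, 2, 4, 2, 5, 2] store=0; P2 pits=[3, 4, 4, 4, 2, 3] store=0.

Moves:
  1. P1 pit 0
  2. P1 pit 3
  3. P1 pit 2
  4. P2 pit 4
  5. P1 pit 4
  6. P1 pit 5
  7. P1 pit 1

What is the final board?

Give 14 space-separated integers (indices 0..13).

Answer: 0 0 1 2 0 0 11 6 0 6 6 1 4 1

Derivation:
Move 1: P1 pit0 -> P1=[0,3,5,3,5,2](0) P2=[3,4,4,4,2,3](0)
Move 2: P1 pit3 -> P1=[0,3,5,0,6,3](1) P2=[3,4,4,4,2,3](0)
Move 3: P1 pit2 -> P1=[0,3,0,1,7,4](2) P2=[4,4,4,4,2,3](0)
Move 4: P2 pit4 -> P1=[0,3,0,1,7,4](2) P2=[4,4,4,4,0,4](1)
Move 5: P1 pit4 -> P1=[0,3,0,1,0,5](3) P2=[5,5,5,5,1,4](1)
Move 6: P1 pit5 -> P1=[0,3,0,1,0,0](4) P2=[6,6,6,6,1,4](1)
Move 7: P1 pit1 -> P1=[0,0,1,2,0,0](11) P2=[6,0,6,6,1,4](1)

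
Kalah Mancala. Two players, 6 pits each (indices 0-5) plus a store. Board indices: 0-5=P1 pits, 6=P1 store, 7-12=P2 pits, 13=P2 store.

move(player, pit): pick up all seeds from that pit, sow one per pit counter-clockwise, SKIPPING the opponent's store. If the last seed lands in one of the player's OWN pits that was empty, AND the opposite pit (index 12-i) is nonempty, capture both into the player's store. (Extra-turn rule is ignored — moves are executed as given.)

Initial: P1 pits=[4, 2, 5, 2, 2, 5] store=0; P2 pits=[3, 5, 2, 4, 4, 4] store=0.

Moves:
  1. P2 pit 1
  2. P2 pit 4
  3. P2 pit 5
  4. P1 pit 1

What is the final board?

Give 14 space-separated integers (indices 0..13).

Answer: 6 0 8 4 4 6 0 3 0 3 5 0 0 3

Derivation:
Move 1: P2 pit1 -> P1=[4,2,5,2,2,5](0) P2=[3,0,3,5,5,5](1)
Move 2: P2 pit4 -> P1=[5,3,6,2,2,5](0) P2=[3,0,3,5,0,6](2)
Move 3: P2 pit5 -> P1=[6,4,7,3,3,5](0) P2=[3,0,3,5,0,0](3)
Move 4: P1 pit1 -> P1=[6,0,8,4,4,6](0) P2=[3,0,3,5,0,0](3)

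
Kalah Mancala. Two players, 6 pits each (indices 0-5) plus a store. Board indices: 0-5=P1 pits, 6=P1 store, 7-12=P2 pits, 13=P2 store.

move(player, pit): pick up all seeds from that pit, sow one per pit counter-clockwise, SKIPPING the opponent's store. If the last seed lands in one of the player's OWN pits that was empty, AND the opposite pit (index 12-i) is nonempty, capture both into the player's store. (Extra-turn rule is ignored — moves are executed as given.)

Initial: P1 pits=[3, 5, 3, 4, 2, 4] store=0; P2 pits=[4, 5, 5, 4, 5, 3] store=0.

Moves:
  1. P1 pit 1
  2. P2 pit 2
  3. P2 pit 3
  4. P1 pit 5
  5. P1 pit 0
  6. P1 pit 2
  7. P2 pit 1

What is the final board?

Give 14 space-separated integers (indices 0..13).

Move 1: P1 pit1 -> P1=[3,0,4,5,3,5](1) P2=[4,5,5,4,5,3](0)
Move 2: P2 pit2 -> P1=[4,0,4,5,3,5](1) P2=[4,5,0,5,6,4](1)
Move 3: P2 pit3 -> P1=[5,1,4,5,3,5](1) P2=[4,5,0,0,7,5](2)
Move 4: P1 pit5 -> P1=[5,1,4,5,3,0](2) P2=[5,6,1,1,7,5](2)
Move 5: P1 pit0 -> P1=[0,2,5,6,4,0](8) P2=[0,6,1,1,7,5](2)
Move 6: P1 pit2 -> P1=[0,2,0,7,5,1](9) P2=[1,6,1,1,7,5](2)
Move 7: P2 pit1 -> P1=[1,2,0,7,5,1](9) P2=[1,0,2,2,8,6](3)

Answer: 1 2 0 7 5 1 9 1 0 2 2 8 6 3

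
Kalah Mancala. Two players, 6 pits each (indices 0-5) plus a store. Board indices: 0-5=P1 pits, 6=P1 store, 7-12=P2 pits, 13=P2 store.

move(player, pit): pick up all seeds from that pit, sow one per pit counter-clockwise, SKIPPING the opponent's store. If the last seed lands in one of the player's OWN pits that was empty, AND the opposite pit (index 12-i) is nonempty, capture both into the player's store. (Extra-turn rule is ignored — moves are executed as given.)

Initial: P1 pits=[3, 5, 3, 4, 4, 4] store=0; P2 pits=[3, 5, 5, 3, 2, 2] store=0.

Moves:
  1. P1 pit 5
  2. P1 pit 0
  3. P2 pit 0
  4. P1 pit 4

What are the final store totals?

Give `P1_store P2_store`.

Move 1: P1 pit5 -> P1=[3,5,3,4,4,0](1) P2=[4,6,6,3,2,2](0)
Move 2: P1 pit0 -> P1=[0,6,4,5,4,0](1) P2=[4,6,6,3,2,2](0)
Move 3: P2 pit0 -> P1=[0,6,4,5,4,0](1) P2=[0,7,7,4,3,2](0)
Move 4: P1 pit4 -> P1=[0,6,4,5,0,1](2) P2=[1,8,7,4,3,2](0)

Answer: 2 0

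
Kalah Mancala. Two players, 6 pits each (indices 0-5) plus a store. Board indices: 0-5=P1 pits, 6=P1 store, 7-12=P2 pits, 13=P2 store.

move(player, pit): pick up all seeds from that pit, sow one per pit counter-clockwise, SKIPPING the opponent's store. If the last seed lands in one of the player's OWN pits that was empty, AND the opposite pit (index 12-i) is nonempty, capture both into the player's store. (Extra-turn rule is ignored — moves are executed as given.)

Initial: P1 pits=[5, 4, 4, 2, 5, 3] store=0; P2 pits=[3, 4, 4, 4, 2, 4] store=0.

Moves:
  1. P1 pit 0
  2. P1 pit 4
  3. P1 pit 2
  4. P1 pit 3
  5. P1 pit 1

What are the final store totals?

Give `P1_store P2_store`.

Answer: 4 0

Derivation:
Move 1: P1 pit0 -> P1=[0,5,5,3,6,4](0) P2=[3,4,4,4,2,4](0)
Move 2: P1 pit4 -> P1=[0,5,5,3,0,5](1) P2=[4,5,5,5,2,4](0)
Move 3: P1 pit2 -> P1=[0,5,0,4,1,6](2) P2=[5,5,5,5,2,4](0)
Move 4: P1 pit3 -> P1=[0,5,0,0,2,7](3) P2=[6,5,5,5,2,4](0)
Move 5: P1 pit1 -> P1=[0,0,1,1,3,8](4) P2=[6,5,5,5,2,4](0)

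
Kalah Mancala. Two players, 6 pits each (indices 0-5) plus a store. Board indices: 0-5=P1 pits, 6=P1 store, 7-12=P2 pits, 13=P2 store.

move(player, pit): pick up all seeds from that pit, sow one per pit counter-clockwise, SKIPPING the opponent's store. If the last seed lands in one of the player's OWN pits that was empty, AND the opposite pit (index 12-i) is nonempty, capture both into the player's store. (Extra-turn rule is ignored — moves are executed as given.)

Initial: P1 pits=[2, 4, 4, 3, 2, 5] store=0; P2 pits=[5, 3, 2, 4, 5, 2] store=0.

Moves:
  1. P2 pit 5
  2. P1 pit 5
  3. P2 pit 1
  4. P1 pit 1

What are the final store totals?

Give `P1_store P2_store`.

Answer: 8 5

Derivation:
Move 1: P2 pit5 -> P1=[3,4,4,3,2,5](0) P2=[5,3,2,4,5,0](1)
Move 2: P1 pit5 -> P1=[3,4,4,3,2,0](1) P2=[6,4,3,5,5,0](1)
Move 3: P2 pit1 -> P1=[0,4,4,3,2,0](1) P2=[6,0,4,6,6,0](5)
Move 4: P1 pit1 -> P1=[0,0,5,4,3,0](8) P2=[0,0,4,6,6,0](5)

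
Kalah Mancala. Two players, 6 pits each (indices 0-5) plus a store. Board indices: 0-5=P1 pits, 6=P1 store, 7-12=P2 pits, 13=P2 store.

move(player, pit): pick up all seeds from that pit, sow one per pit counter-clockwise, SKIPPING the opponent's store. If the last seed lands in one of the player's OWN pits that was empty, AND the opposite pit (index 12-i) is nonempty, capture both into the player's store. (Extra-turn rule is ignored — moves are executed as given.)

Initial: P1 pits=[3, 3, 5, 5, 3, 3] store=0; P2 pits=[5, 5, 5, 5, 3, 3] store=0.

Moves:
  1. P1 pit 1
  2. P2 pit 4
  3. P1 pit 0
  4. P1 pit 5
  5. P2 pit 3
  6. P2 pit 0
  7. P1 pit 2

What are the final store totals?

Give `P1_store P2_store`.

Answer: 2 3

Derivation:
Move 1: P1 pit1 -> P1=[3,0,6,6,4,3](0) P2=[5,5,5,5,3,3](0)
Move 2: P2 pit4 -> P1=[4,0,6,6,4,3](0) P2=[5,5,5,5,0,4](1)
Move 3: P1 pit0 -> P1=[0,1,7,7,5,3](0) P2=[5,5,5,5,0,4](1)
Move 4: P1 pit5 -> P1=[0,1,7,7,5,0](1) P2=[6,6,5,5,0,4](1)
Move 5: P2 pit3 -> P1=[1,2,7,7,5,0](1) P2=[6,6,5,0,1,5](2)
Move 6: P2 pit0 -> P1=[1,2,7,7,5,0](1) P2=[0,7,6,1,2,6](3)
Move 7: P1 pit2 -> P1=[1,2,0,8,6,1](2) P2=[1,8,7,1,2,6](3)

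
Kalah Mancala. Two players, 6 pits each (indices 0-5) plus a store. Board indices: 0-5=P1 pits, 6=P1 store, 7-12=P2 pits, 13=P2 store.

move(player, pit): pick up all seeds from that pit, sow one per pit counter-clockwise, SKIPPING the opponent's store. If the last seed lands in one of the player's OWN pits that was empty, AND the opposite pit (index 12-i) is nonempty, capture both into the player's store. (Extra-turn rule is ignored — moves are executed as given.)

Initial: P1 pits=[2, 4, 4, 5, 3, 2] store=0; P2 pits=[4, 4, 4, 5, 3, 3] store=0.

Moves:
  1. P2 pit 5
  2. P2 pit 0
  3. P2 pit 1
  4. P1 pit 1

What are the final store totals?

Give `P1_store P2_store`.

Answer: 1 2

Derivation:
Move 1: P2 pit5 -> P1=[3,5,4,5,3,2](0) P2=[4,4,4,5,3,0](1)
Move 2: P2 pit0 -> P1=[3,5,4,5,3,2](0) P2=[0,5,5,6,4,0](1)
Move 3: P2 pit1 -> P1=[3,5,4,5,3,2](0) P2=[0,0,6,7,5,1](2)
Move 4: P1 pit1 -> P1=[3,0,5,6,4,3](1) P2=[0,0,6,7,5,1](2)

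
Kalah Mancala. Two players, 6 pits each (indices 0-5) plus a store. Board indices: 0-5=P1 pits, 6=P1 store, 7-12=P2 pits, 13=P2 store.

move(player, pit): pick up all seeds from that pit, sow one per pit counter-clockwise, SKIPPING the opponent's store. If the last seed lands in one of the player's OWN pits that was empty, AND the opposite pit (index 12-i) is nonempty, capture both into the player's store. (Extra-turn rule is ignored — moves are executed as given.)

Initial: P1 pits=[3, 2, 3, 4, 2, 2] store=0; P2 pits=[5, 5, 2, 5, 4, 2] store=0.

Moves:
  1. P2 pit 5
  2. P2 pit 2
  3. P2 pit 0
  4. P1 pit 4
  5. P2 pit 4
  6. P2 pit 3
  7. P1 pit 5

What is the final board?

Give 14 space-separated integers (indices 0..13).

Move 1: P2 pit5 -> P1=[4,2,3,4,2,2](0) P2=[5,5,2,5,4,0](1)
Move 2: P2 pit2 -> P1=[4,2,3,4,2,2](0) P2=[5,5,0,6,5,0](1)
Move 3: P2 pit0 -> P1=[0,2,3,4,2,2](0) P2=[0,6,1,7,6,0](6)
Move 4: P1 pit4 -> P1=[0,2,3,4,0,3](1) P2=[0,6,1,7,6,0](6)
Move 5: P2 pit4 -> P1=[1,3,4,5,0,3](1) P2=[0,6,1,7,0,1](7)
Move 6: P2 pit3 -> P1=[2,4,5,6,0,3](1) P2=[0,6,1,0,1,2](8)
Move 7: P1 pit5 -> P1=[2,4,5,6,0,0](2) P2=[1,7,1,0,1,2](8)

Answer: 2 4 5 6 0 0 2 1 7 1 0 1 2 8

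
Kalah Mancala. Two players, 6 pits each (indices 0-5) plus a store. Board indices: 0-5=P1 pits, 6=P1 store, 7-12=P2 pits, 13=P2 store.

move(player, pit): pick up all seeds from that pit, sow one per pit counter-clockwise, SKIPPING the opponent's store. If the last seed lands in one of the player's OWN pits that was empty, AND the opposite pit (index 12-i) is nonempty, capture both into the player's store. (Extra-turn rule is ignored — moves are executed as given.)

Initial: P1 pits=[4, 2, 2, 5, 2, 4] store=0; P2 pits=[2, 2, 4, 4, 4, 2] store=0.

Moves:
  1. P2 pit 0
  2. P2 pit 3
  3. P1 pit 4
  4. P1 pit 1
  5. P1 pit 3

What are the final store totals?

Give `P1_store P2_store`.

Answer: 2 1

Derivation:
Move 1: P2 pit0 -> P1=[4,2,2,5,2,4](0) P2=[0,3,5,4,4,2](0)
Move 2: P2 pit3 -> P1=[5,2,2,5,2,4](0) P2=[0,3,5,0,5,3](1)
Move 3: P1 pit4 -> P1=[5,2,2,5,0,5](1) P2=[0,3,5,0,5,3](1)
Move 4: P1 pit1 -> P1=[5,0,3,6,0,5](1) P2=[0,3,5,0,5,3](1)
Move 5: P1 pit3 -> P1=[5,0,3,0,1,6](2) P2=[1,4,6,0,5,3](1)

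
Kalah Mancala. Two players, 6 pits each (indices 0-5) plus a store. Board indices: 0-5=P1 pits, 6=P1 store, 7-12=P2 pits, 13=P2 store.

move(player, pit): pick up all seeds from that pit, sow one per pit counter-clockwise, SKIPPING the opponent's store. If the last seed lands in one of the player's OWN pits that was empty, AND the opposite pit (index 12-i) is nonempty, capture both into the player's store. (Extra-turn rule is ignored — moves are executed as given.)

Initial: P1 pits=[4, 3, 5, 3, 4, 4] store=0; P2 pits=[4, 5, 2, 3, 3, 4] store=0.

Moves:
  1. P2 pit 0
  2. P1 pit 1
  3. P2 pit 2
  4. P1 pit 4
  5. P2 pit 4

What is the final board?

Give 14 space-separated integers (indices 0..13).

Move 1: P2 pit0 -> P1=[4,3,5,3,4,4](0) P2=[0,6,3,4,4,4](0)
Move 2: P1 pit1 -> P1=[4,0,6,4,5,4](0) P2=[0,6,3,4,4,4](0)
Move 3: P2 pit2 -> P1=[4,0,6,4,5,4](0) P2=[0,6,0,5,5,5](0)
Move 4: P1 pit4 -> P1=[4,0,6,4,0,5](1) P2=[1,7,1,5,5,5](0)
Move 5: P2 pit4 -> P1=[5,1,7,4,0,5](1) P2=[1,7,1,5,0,6](1)

Answer: 5 1 7 4 0 5 1 1 7 1 5 0 6 1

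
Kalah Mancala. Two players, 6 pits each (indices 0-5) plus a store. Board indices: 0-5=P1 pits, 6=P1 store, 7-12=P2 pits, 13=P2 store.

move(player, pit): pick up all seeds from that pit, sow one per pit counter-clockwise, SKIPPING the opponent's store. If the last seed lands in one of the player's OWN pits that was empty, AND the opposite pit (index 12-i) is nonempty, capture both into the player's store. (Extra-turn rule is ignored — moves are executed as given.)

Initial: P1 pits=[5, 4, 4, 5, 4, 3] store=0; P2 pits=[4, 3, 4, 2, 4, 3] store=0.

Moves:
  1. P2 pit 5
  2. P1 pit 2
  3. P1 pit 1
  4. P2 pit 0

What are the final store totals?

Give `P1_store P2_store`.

Move 1: P2 pit5 -> P1=[6,5,4,5,4,3](0) P2=[4,3,4,2,4,0](1)
Move 2: P1 pit2 -> P1=[6,5,0,6,5,4](1) P2=[4,3,4,2,4,0](1)
Move 3: P1 pit1 -> P1=[6,0,1,7,6,5](2) P2=[4,3,4,2,4,0](1)
Move 4: P2 pit0 -> P1=[6,0,1,7,6,5](2) P2=[0,4,5,3,5,0](1)

Answer: 2 1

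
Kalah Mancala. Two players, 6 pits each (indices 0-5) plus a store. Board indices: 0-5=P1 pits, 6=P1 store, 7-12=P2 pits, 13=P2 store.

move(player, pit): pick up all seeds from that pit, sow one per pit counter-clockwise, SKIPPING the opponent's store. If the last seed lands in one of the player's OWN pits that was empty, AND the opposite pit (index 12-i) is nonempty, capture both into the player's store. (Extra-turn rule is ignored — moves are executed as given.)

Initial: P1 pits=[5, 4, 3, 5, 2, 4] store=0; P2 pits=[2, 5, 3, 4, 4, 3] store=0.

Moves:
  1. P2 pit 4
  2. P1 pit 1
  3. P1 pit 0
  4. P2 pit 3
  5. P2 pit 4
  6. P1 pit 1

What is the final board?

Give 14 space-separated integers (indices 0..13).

Answer: 1 0 6 7 4 6 2 2 5 3 0 0 6 2

Derivation:
Move 1: P2 pit4 -> P1=[6,5,3,5,2,4](0) P2=[2,5,3,4,0,4](1)
Move 2: P1 pit1 -> P1=[6,0,4,6,3,5](1) P2=[2,5,3,4,0,4](1)
Move 3: P1 pit0 -> P1=[0,1,5,7,4,6](2) P2=[2,5,3,4,0,4](1)
Move 4: P2 pit3 -> P1=[1,1,5,7,4,6](2) P2=[2,5,3,0,1,5](2)
Move 5: P2 pit4 -> P1=[1,1,5,7,4,6](2) P2=[2,5,3,0,0,6](2)
Move 6: P1 pit1 -> P1=[1,0,6,7,4,6](2) P2=[2,5,3,0,0,6](2)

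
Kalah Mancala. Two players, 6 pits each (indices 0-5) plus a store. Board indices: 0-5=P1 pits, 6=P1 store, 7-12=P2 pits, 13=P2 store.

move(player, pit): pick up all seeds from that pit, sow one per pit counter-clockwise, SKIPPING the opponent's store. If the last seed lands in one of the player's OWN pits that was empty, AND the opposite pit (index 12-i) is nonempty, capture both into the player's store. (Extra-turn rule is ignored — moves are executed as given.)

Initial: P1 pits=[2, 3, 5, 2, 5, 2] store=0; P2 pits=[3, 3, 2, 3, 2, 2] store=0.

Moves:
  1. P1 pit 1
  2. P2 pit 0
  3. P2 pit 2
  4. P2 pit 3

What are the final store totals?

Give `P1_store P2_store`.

Move 1: P1 pit1 -> P1=[2,0,6,3,6,2](0) P2=[3,3,2,3,2,2](0)
Move 2: P2 pit0 -> P1=[2,0,6,3,6,2](0) P2=[0,4,3,4,2,2](0)
Move 3: P2 pit2 -> P1=[2,0,6,3,6,2](0) P2=[0,4,0,5,3,3](0)
Move 4: P2 pit3 -> P1=[3,1,6,3,6,2](0) P2=[0,4,0,0,4,4](1)

Answer: 0 1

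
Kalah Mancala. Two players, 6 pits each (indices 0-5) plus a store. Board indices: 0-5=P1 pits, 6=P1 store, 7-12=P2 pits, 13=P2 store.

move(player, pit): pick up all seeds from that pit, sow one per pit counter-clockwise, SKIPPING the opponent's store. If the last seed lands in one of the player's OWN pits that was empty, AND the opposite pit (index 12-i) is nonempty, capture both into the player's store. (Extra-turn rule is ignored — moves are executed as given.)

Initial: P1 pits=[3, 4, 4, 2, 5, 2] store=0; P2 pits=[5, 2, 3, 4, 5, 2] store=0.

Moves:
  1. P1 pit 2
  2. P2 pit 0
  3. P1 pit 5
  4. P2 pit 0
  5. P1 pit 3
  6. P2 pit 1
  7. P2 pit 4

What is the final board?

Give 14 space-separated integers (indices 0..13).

Answer: 4 5 1 1 8 1 3 0 0 5 6 0 5 2

Derivation:
Move 1: P1 pit2 -> P1=[3,4,0,3,6,3](1) P2=[5,2,3,4,5,2](0)
Move 2: P2 pit0 -> P1=[3,4,0,3,6,3](1) P2=[0,3,4,5,6,3](0)
Move 3: P1 pit5 -> P1=[3,4,0,3,6,0](2) P2=[1,4,4,5,6,3](0)
Move 4: P2 pit0 -> P1=[3,4,0,3,6,0](2) P2=[0,5,4,5,6,3](0)
Move 5: P1 pit3 -> P1=[3,4,0,0,7,1](3) P2=[0,5,4,5,6,3](0)
Move 6: P2 pit1 -> P1=[3,4,0,0,7,1](3) P2=[0,0,5,6,7,4](1)
Move 7: P2 pit4 -> P1=[4,5,1,1,8,1](3) P2=[0,0,5,6,0,5](2)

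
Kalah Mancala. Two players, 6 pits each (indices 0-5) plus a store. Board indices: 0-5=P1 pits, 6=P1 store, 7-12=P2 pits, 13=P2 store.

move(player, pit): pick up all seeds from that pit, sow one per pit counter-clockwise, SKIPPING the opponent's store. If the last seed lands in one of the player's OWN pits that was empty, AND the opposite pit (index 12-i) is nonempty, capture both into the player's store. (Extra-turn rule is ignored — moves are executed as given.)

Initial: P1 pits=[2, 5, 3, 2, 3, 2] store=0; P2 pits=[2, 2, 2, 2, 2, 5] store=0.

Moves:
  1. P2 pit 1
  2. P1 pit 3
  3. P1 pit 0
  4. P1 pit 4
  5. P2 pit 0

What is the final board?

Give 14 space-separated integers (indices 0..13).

Move 1: P2 pit1 -> P1=[2,5,3,2,3,2](0) P2=[2,0,3,3,2,5](0)
Move 2: P1 pit3 -> P1=[2,5,3,0,4,3](0) P2=[2,0,3,3,2,5](0)
Move 3: P1 pit0 -> P1=[0,6,4,0,4,3](0) P2=[2,0,3,3,2,5](0)
Move 4: P1 pit4 -> P1=[0,6,4,0,0,4](1) P2=[3,1,3,3,2,5](0)
Move 5: P2 pit0 -> P1=[0,6,4,0,0,4](1) P2=[0,2,4,4,2,5](0)

Answer: 0 6 4 0 0 4 1 0 2 4 4 2 5 0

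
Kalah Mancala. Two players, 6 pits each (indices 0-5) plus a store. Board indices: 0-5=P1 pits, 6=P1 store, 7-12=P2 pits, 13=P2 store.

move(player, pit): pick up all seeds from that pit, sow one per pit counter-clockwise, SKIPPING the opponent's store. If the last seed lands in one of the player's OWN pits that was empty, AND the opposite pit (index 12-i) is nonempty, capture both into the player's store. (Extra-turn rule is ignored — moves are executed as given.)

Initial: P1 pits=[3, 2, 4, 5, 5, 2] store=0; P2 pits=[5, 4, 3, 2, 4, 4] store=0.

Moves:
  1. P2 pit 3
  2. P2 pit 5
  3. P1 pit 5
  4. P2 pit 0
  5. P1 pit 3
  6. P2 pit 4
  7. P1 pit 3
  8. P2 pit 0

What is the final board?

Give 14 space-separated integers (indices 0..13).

Answer: 5 4 6 0 7 1 2 0 7 5 1 0 2 3

Derivation:
Move 1: P2 pit3 -> P1=[3,2,4,5,5,2](0) P2=[5,4,3,0,5,5](0)
Move 2: P2 pit5 -> P1=[4,3,5,6,5,2](0) P2=[5,4,3,0,5,0](1)
Move 3: P1 pit5 -> P1=[4,3,5,6,5,0](1) P2=[6,4,3,0,5,0](1)
Move 4: P2 pit0 -> P1=[4,3,5,6,5,0](1) P2=[0,5,4,1,6,1](2)
Move 5: P1 pit3 -> P1=[4,3,5,0,6,1](2) P2=[1,6,5,1,6,1](2)
Move 6: P2 pit4 -> P1=[5,4,6,1,6,1](2) P2=[1,6,5,1,0,2](3)
Move 7: P1 pit3 -> P1=[5,4,6,0,7,1](2) P2=[1,6,5,1,0,2](3)
Move 8: P2 pit0 -> P1=[5,4,6,0,7,1](2) P2=[0,7,5,1,0,2](3)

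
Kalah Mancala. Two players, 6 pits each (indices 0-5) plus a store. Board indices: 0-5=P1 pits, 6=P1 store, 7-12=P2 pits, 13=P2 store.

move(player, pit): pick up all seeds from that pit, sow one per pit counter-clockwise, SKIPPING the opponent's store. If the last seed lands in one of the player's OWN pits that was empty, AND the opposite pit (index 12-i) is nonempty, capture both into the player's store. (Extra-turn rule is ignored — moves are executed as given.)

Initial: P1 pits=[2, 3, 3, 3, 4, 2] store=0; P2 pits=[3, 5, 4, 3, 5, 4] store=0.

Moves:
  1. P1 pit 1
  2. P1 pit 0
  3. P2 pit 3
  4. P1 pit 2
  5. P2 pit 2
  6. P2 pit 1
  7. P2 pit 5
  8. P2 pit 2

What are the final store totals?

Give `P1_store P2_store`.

Move 1: P1 pit1 -> P1=[2,0,4,4,5,2](0) P2=[3,5,4,3,5,4](0)
Move 2: P1 pit0 -> P1=[0,1,5,4,5,2](0) P2=[3,5,4,3,5,4](0)
Move 3: P2 pit3 -> P1=[0,1,5,4,5,2](0) P2=[3,5,4,0,6,5](1)
Move 4: P1 pit2 -> P1=[0,1,0,5,6,3](1) P2=[4,5,4,0,6,5](1)
Move 5: P2 pit2 -> P1=[0,1,0,5,6,3](1) P2=[4,5,0,1,7,6](2)
Move 6: P2 pit1 -> P1=[0,1,0,5,6,3](1) P2=[4,0,1,2,8,7](3)
Move 7: P2 pit5 -> P1=[1,2,1,6,7,4](1) P2=[4,0,1,2,8,0](4)
Move 8: P2 pit2 -> P1=[1,2,1,6,7,4](1) P2=[4,0,0,3,8,0](4)

Answer: 1 4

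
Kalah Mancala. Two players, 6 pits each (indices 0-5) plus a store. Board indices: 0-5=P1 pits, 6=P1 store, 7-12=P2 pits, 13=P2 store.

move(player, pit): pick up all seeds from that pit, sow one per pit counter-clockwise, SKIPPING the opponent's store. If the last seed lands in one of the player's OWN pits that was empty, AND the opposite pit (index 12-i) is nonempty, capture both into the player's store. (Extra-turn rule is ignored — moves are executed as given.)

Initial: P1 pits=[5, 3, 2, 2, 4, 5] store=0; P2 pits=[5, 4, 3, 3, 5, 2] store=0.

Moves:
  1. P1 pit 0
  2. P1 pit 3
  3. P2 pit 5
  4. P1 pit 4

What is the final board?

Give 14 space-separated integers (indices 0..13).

Answer: 1 4 3 0 0 8 2 6 5 4 4 5 0 1

Derivation:
Move 1: P1 pit0 -> P1=[0,4,3,3,5,6](0) P2=[5,4,3,3,5,2](0)
Move 2: P1 pit3 -> P1=[0,4,3,0,6,7](1) P2=[5,4,3,3,5,2](0)
Move 3: P2 pit5 -> P1=[1,4,3,0,6,7](1) P2=[5,4,3,3,5,0](1)
Move 4: P1 pit4 -> P1=[1,4,3,0,0,8](2) P2=[6,5,4,4,5,0](1)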